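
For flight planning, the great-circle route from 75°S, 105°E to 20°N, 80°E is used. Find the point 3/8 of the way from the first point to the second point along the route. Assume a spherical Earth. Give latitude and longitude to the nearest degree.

≈ 40°S, 87°E

Write both endpoints as unit vectors p₁, p₂ with components (cos φ cos λ, cos φ sin λ, sin φ).
The central angle between the endpoints is δ = arccos(p₁·p₂) ≈ 1.681 rad (96.3°).
Interpolate at f = 3/8 with slerp weights a = sin((1−f)δ)/sin δ ≈ 0.873, b = sin(fδ)/sin δ ≈ 0.593.
p = a·p₁ + b·p₂ ≈ (0.038, 0.767, -0.640); φ = arcsin(p_z) ≈ -39.82°, λ = atan2(p_y, p_x) ≈ 87.14°.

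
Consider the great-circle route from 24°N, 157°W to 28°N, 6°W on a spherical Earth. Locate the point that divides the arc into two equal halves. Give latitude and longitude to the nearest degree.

Convert each endpoint to a unit vector on the sphere (x = cos φ cos λ, y = cos φ sin λ, z = sin φ).
The central angle between the endpoints is δ = arccos(p₁·p₂) ≈ 2.111 rad (121.0°).
Interpolate at f = 1/2 with slerp weights a = sin((1−f)δ)/sin δ ≈ 1.015, b = sin(fδ)/sin δ ≈ 1.015.
p = a·p₁ + b·p₂ ≈ (0.038, -0.456, 0.889); φ = arcsin(p_z) ≈ 62.78°, λ = atan2(p_y, p_x) ≈ -85.27°.

≈ 63°N, 85°W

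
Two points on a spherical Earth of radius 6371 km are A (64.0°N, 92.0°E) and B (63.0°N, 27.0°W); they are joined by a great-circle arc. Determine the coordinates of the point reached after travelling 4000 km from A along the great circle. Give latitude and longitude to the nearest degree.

≈ (70°N, 12°W)

Write both endpoints as unit vectors p₁, p₂ with components (cos φ cos λ, cos φ sin λ, sin φ).
The central angle between the endpoints is δ = arccos(p₁·p₂) ≈ 0.789 rad (45.2°). The total great-circle distance is δ·R ≈ 0.789 × 6371 ≈ 5029 km, so the target fraction is f = 4000/5029 ≈ 0.795.
Interpolate at f ≈ 0.795 with slerp weights a = sin((1−f)δ)/sin δ ≈ 0.226, b = sin(fδ)/sin δ ≈ 0.827.
p = a·p₁ + b·p₂ ≈ (0.331, -0.071, 0.941); φ = arcsin(p_z) ≈ 70.19°, λ = atan2(p_y, p_x) ≈ -12.15°.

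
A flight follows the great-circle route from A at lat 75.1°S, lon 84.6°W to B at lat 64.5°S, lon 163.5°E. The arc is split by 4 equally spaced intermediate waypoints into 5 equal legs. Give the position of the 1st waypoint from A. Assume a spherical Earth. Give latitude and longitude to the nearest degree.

≈ lat 79°S, lon 110°W

From cos δ = sin φ₁ sin φ₂ + cos φ₁ cos φ₂ cos Δλ, the central angle is δ ≈ 0.590 rad (33.8°).
Interpolate at f = 1/5 with slerp weights a = sin((1−f)δ)/sin δ ≈ 0.817, b = sin(fδ)/sin δ ≈ 0.212.
p = a·p₁ + b·p₂ ≈ (-0.068, -0.183, -0.981); φ = arcsin(p_z) ≈ -78.73°, λ = atan2(p_y, p_x) ≈ -110.23°.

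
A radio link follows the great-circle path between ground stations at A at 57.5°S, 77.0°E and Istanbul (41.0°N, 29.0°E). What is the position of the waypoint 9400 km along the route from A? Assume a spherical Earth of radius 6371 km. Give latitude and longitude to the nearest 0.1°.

From cos δ = sin φ₁ sin φ₂ + cos φ₁ cos φ₂ cos Δλ, the central angle is δ ≈ 1.857 rad (106.4°). The total great-circle distance is δ·R ≈ 1.857 × 6371 ≈ 11829 km, so the target fraction is f = 9400/11829 ≈ 0.795.
Interpolate at f ≈ 0.795 with slerp weights a = sin((1−f)δ)/sin δ ≈ 0.388, b = sin(fδ)/sin δ ≈ 1.038.
p = a·p₁ + b·p₂ ≈ (0.732, 0.583, 0.354); φ = arcsin(p_z) ≈ 20.71°, λ = atan2(p_y, p_x) ≈ 38.53°.

≈ 20.7°N, 38.5°E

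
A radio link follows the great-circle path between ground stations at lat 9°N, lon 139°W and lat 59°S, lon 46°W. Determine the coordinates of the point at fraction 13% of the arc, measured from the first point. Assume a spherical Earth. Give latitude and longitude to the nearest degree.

Convert each endpoint to a unit vector on the sphere (x = cos φ cos λ, y = cos φ sin λ, z = sin φ).
The central angle between the endpoints is δ = arccos(p₁·p₂) ≈ 1.732 rad (99.2°).
Interpolate at f = 0.13 with slerp weights a = sin((1−f)δ)/sin δ ≈ 1.011, b = sin(fδ)/sin δ ≈ 0.226.
p = a·p₁ + b·p₂ ≈ (-0.673, -0.739, -0.036); φ = arcsin(p_z) ≈ -2.05°, λ = atan2(p_y, p_x) ≈ -132.31°.

≈ lat 2°S, lon 132°W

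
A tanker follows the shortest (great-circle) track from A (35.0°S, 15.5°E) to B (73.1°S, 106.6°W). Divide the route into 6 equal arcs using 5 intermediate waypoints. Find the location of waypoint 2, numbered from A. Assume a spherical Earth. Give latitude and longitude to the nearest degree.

≈ (56°S, 5°E)

From cos δ = sin φ₁ sin φ₂ + cos φ₁ cos φ₂ cos Δλ, the central angle is δ ≈ 1.135 rad (65.0°).
Interpolate at f = 2/6 with slerp weights a = sin((1−f)δ)/sin δ ≈ 0.757, b = sin(fδ)/sin δ ≈ 0.407.
p = a·p₁ + b·p₂ ≈ (0.564, 0.052, -0.824); φ = arcsin(p_z) ≈ -55.51°, λ = atan2(p_y, p_x) ≈ 5.30°.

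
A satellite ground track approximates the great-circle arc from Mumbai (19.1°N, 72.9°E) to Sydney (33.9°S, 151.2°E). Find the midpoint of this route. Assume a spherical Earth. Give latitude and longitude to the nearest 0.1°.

≈ (9.5°S, 109.0°E)

Write both endpoints as unit vectors p₁, p₂ with components (cos φ cos λ, cos φ sin λ, sin φ).
The central angle between the endpoints is δ = arccos(p₁·p₂) ≈ 1.594 rad (91.3°).
Interpolate at f = 1/2 with slerp weights a = sin((1−f)δ)/sin δ ≈ 0.716, b = sin(fδ)/sin δ ≈ 0.716.
p = a·p₁ + b·p₂ ≈ (-0.322, 0.932, -0.165); φ = arcsin(p_z) ≈ -9.49°, λ = atan2(p_y, p_x) ≈ 109.03°.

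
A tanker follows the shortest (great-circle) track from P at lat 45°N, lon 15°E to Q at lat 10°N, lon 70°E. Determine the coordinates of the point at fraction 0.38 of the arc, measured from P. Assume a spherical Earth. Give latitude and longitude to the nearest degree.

≈ lat 35°N, lon 41°E

Convert each endpoint to a unit vector on the sphere (x = cos φ cos λ, y = cos φ sin λ, z = sin φ).
The central angle between the endpoints is δ = arccos(p₁·p₂) ≈ 1.021 rad (58.5°).
Interpolate at f = 0.38 with slerp weights a = sin((1−f)δ)/sin δ ≈ 0.694, b = sin(fδ)/sin δ ≈ 0.444.
p = a·p₁ + b·p₂ ≈ (0.623, 0.538, 0.568); φ = arcsin(p_z) ≈ 34.59°, λ = atan2(p_y, p_x) ≈ 40.78°.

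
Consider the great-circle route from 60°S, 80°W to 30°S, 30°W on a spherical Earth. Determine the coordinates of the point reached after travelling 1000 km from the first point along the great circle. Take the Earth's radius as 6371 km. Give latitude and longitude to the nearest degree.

Write both endpoints as unit vectors p₁, p₂ with components (cos φ cos λ, cos φ sin λ, sin φ).
The central angle between the endpoints is δ = arccos(p₁·p₂) ≈ 0.779 rad (44.7°). The total great-circle distance is δ·R ≈ 0.779 × 6371 ≈ 4965 km, so the target fraction is f = 1000/4965 ≈ 0.201.
Interpolate at f ≈ 0.201 with slerp weights a = sin((1−f)δ)/sin δ ≈ 0.829, b = sin(fδ)/sin δ ≈ 0.222.
p = a·p₁ + b·p₂ ≈ (0.239, -0.505, -0.830); φ = arcsin(p_z) ≈ -56.05°, λ = atan2(p_y, p_x) ≈ -64.68°.

≈ 56°S, 65°W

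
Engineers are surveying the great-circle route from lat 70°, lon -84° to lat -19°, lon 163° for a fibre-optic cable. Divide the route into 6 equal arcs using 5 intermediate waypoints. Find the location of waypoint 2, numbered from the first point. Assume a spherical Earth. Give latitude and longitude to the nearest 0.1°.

From cos δ = sin φ₁ sin φ₂ + cos φ₁ cos φ₂ cos Δλ, the central angle is δ ≈ 2.018 rad (115.6°).
Interpolate at f = 2/6 with slerp weights a = sin((1−f)δ)/sin δ ≈ 1.081, b = sin(fδ)/sin δ ≈ 0.691.
p = a·p₁ + b·p₂ ≈ (-0.586, -0.177, 0.791); φ = arcsin(p_z) ≈ 52.26°, λ = atan2(p_y, p_x) ≈ -163.23°.

≈ lat 52.3°, lon -163.2°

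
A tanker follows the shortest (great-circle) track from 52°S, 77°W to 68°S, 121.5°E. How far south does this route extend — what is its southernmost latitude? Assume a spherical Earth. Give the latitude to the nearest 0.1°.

≈ 85.1°S

The great circle lies in the plane with unit normal n̂ = (p₁ × p₂)/|p₁ × p₂|.
Here n̂_z ≈ -0.085; the vertex latitude is φ_max = arccos|n̂_z| ≈ 85.1°.
Check via Clairaut: cos φ_max = |cos φ₁| · sin C = cos(52.0°)·sin(172.0°) ≈ 0.085, again giving ≈ 85.1°.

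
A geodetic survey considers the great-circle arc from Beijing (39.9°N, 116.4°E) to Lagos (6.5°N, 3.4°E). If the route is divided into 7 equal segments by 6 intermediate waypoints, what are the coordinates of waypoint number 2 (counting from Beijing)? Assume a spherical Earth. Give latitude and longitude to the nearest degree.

≈ (44°N, 77°E)

Convert each endpoint to a unit vector on the sphere (x = cos φ cos λ, y = cos φ sin λ, z = sin φ).
The central angle between the endpoints is δ = arccos(p₁·p₂) ≈ 1.798 rad (103.0°).
Interpolate at f = 2/7 with slerp weights a = sin((1−f)δ)/sin δ ≈ 0.985, b = sin(fδ)/sin δ ≈ 0.504.
p = a·p₁ + b·p₂ ≈ (0.164, 0.706, 0.689); φ = arcsin(p_z) ≈ 43.52°, λ = atan2(p_y, p_x) ≈ 76.90°.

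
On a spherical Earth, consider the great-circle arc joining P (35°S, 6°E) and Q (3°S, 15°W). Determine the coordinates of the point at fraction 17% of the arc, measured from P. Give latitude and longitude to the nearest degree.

Write both endpoints as unit vectors p₁, p₂ with components (cos φ cos λ, cos φ sin λ, sin φ).
The central angle between the endpoints is δ = arccos(p₁·p₂) ≈ 0.654 rad (37.5°).
Interpolate at f = 0.17 with slerp weights a = sin((1−f)δ)/sin δ ≈ 0.849, b = sin(fδ)/sin δ ≈ 0.182.
p = a·p₁ + b·p₂ ≈ (0.868, 0.026, -0.497); φ = arcsin(p_z) ≈ -29.77°, λ = atan2(p_y, p_x) ≈ 1.69°.

≈ (30°S, 2°E)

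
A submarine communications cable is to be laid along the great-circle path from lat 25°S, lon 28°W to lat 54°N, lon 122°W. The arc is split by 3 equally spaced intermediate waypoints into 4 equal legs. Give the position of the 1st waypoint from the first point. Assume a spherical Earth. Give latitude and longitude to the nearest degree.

The haversine formula gives a central angle δ ≈ 1.960 rad (112.3°) between the endpoints.
Interpolate at f = 1/4 with slerp weights a = sin((1−f)δ)/sin δ ≈ 1.075, b = sin(fδ)/sin δ ≈ 0.508.
p = a·p₁ + b·p₂ ≈ (0.702, -0.711, -0.043); φ = arcsin(p_z) ≈ -2.46°, λ = atan2(p_y, p_x) ≈ -45.36°.

≈ lat 2°S, lon 45°W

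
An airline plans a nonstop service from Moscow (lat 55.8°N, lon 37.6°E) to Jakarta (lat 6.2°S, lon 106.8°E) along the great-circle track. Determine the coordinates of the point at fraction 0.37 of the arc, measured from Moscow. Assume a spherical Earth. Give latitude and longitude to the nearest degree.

Write both endpoints as unit vectors p₁, p₂ with components (cos φ cos λ, cos φ sin λ, sin φ).
The central angle between the endpoints is δ = arccos(p₁·p₂) ≈ 1.461 rad (83.7°).
Interpolate at f = 0.37 with slerp weights a = sin((1−f)δ)/sin δ ≈ 0.801, b = sin(fδ)/sin δ ≈ 0.518.
p = a·p₁ + b·p₂ ≈ (0.208, 0.768, 0.606); φ = arcsin(p_z) ≈ 37.33°, λ = atan2(p_y, p_x) ≈ 74.85°.

≈ lat 37°N, lon 75°E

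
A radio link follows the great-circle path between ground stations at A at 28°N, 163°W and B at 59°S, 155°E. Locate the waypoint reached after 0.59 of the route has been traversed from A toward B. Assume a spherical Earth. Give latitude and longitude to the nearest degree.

≈ 24°S, 179°E

Convert each endpoint to a unit vector on the sphere (x = cos φ cos λ, y = cos φ sin λ, z = sin φ).
The central angle between the endpoints is δ = arccos(p₁·p₂) ≈ 1.635 rad (93.7°).
Interpolate at f = 0.59 with slerp weights a = sin((1−f)δ)/sin δ ≈ 0.623, b = sin(fδ)/sin δ ≈ 0.824.
p = a·p₁ + b·p₂ ≈ (-0.910, 0.019, -0.414); φ = arcsin(p_z) ≈ -24.44°, λ = atan2(p_y, p_x) ≈ 178.83°.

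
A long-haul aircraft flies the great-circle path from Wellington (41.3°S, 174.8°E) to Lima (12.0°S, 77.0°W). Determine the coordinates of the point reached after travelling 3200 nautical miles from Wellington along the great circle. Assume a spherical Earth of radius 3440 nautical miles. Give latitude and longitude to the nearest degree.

≈ 38°S, 114°W

From cos δ = sin φ₁ sin φ₂ + cos φ₁ cos φ₂ cos Δλ, the central angle is δ ≈ 1.663 rad (95.3°). The total great-circle distance is δ·R ≈ 1.663 × 3440 ≈ 5721 nmi, so the target fraction is f = 3200/5721 ≈ 0.559.
Interpolate at f ≈ 0.559 with slerp weights a = sin((1−f)δ)/sin δ ≈ 0.672, b = sin(fδ)/sin δ ≈ 0.805.
p = a·p₁ + b·p₂ ≈ (-0.326, -0.722, -0.611); φ = arcsin(p_z) ≈ -37.66°, λ = atan2(p_y, p_x) ≈ -114.28°.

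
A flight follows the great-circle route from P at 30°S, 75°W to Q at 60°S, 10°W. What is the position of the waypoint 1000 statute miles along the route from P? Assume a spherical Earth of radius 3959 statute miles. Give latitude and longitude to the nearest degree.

≈ 41°S, 64°W

Write both endpoints as unit vectors p₁, p₂ with components (cos φ cos λ, cos φ sin λ, sin φ).
The central angle between the endpoints is δ = arccos(p₁·p₂) ≈ 0.907 rad (52.0°). The total great-circle distance is δ·R ≈ 0.907 × 3959 ≈ 3591 mi, so the target fraction is f = 1000/3591 ≈ 0.278.
Interpolate at f ≈ 0.278 with slerp weights a = sin((1−f)δ)/sin δ ≈ 0.773, b = sin(fδ)/sin δ ≈ 0.317.
p = a·p₁ + b·p₂ ≈ (0.329, -0.674, -0.661); φ = arcsin(p_z) ≈ -41.39°, λ = atan2(p_y, p_x) ≈ -63.95°.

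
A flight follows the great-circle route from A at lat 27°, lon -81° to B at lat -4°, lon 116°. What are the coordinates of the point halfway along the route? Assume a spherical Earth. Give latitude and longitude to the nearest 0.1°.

Convert each endpoint to a unit vector on the sphere (x = cos φ cos λ, y = cos φ sin λ, z = sin φ).
The central angle between the endpoints is δ = arccos(p₁·p₂) ≈ 2.650 rad (151.8°).
Interpolate at f = 1/2 with slerp weights a = sin((1−f)δ)/sin δ ≈ 2.056, b = sin(fδ)/sin δ ≈ 2.056.
p = a·p₁ + b·p₂ ≈ (-0.612, 0.034, 0.790); φ = arcsin(p_z) ≈ 52.17°, λ = atan2(p_y, p_x) ≈ 176.82°.

≈ lat 52.2°, lon 176.8°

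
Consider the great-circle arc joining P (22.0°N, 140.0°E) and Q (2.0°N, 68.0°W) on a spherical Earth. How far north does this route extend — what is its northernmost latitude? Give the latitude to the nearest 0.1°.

The great circle lies in the plane with unit normal n̂ = (p₁ × p₂)/|p₁ × p₂|.
Here n̂_z ≈ +0.733; the vertex latitude is φ_max = arccos|n̂_z| ≈ 42.8°.

≈ 42.8°N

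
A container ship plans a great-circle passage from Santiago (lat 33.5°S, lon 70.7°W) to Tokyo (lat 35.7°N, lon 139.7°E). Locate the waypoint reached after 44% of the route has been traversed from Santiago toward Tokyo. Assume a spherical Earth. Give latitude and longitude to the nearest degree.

≈ lat 1°S, lon 135°W

Convert each endpoint to a unit vector on the sphere (x = cos φ cos λ, y = cos φ sin λ, z = sin φ).
The central angle between the endpoints is δ = arccos(p₁·p₂) ≈ 2.705 rad (155.0°).
Interpolate at f = 0.44 with slerp weights a = sin((1−f)δ)/sin δ ≈ 2.361, b = sin(fδ)/sin δ ≈ 2.195.
p = a·p₁ + b·p₂ ≈ (-0.709, -0.705, -0.022); φ = arcsin(p_z) ≈ -1.26°, λ = atan2(p_y, p_x) ≈ -135.16°.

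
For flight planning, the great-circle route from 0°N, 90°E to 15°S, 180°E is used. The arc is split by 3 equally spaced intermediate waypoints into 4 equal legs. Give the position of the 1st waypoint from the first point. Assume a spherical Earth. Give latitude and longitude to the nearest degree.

Write both endpoints as unit vectors p₁, p₂ with components (cos φ cos λ, cos φ sin λ, sin φ).
The central angle between the endpoints is δ = arccos(p₁·p₂) ≈ 1.571 rad (90.0°).
Interpolate at f = 1/4 with slerp weights a = sin((1−f)δ)/sin δ ≈ 0.924, b = sin(fδ)/sin δ ≈ 0.383.
p = a·p₁ + b·p₂ ≈ (-0.370, 0.924, -0.099); φ = arcsin(p_z) ≈ -5.68°, λ = atan2(p_y, p_x) ≈ 111.81°.

≈ 6°S, 112°E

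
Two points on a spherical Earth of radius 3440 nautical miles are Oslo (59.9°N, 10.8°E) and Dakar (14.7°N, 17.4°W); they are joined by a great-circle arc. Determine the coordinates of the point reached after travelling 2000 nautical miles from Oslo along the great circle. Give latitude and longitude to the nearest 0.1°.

≈ 30.2°N, 11.6°W

Convert each endpoint to a unit vector on the sphere (x = cos φ cos λ, y = cos φ sin λ, z = sin φ).
The central angle between the endpoints is δ = arccos(p₁·p₂) ≈ 0.867 rad (49.7°). The total great-circle distance is δ·R ≈ 0.867 × 3440 ≈ 2983 nmi, so the target fraction is f = 2000/2983 ≈ 0.671.
Interpolate at f ≈ 0.671 with slerp weights a = sin((1−f)δ)/sin δ ≈ 0.370, b = sin(fδ)/sin δ ≈ 0.720.
p = a·p₁ + b·p₂ ≈ (0.847, -0.174, 0.503); φ = arcsin(p_z) ≈ 30.17°, λ = atan2(p_y, p_x) ≈ -11.58°.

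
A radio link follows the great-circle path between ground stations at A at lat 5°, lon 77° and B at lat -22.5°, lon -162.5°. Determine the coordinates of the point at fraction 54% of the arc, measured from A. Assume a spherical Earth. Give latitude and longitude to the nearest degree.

Convert each endpoint to a unit vector on the sphere (x = cos φ cos λ, y = cos φ sin λ, z = sin φ).
The central angle between the endpoints is δ = arccos(p₁·p₂) ≈ 2.095 rad (120.0°).
Interpolate at f = 0.54 with slerp weights a = sin((1−f)δ)/sin δ ≈ 0.949, b = sin(fδ)/sin δ ≈ 1.045.
p = a·p₁ + b·p₂ ≈ (-0.708, 0.630, -0.317); φ = arcsin(p_z) ≈ -18.50°, λ = atan2(p_y, p_x) ≈ 138.33°.

≈ lat -19°, lon 138°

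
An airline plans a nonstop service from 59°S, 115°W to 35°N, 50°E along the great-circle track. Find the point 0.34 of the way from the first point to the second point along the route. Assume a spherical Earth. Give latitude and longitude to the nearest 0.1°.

Write both endpoints as unit vectors p₁, p₂ with components (cos φ cos λ, cos φ sin λ, sin φ).
The central angle between the endpoints is δ = arccos(p₁·p₂) ≈ 2.689 rad (154.0°).
Interpolate at f = 0.34 with slerp weights a = sin((1−f)δ)/sin δ ≈ 2.238, b = sin(fδ)/sin δ ≈ 1.810.
p = a·p₁ + b·p₂ ≈ (0.466, 0.091, -0.880); φ = arcsin(p_z) ≈ -61.66°, λ = atan2(p_y, p_x) ≈ 11.07°.

≈ 61.7°S, 11.1°E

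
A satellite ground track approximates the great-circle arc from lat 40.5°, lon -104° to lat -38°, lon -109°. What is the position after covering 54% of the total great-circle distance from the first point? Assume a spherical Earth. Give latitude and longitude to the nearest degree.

Convert each endpoint to a unit vector on the sphere (x = cos φ cos λ, y = cos φ sin λ, z = sin φ).
The central angle between the endpoints is δ = arccos(p₁·p₂) ≈ 1.372 rad (78.6°).
Interpolate at f = 0.54 with slerp weights a = sin((1−f)δ)/sin δ ≈ 0.602, b = sin(fδ)/sin δ ≈ 0.689.
p = a·p₁ + b·p₂ ≈ (-0.287, -0.957, -0.033); φ = arcsin(p_z) ≈ -1.89°, λ = atan2(p_y, p_x) ≈ -106.71°.

≈ lat -2°, lon -107°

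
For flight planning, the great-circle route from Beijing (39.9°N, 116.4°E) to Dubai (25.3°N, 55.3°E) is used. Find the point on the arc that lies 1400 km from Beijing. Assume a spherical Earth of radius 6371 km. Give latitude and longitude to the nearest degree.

Write both endpoints as unit vectors p₁, p₂ with components (cos φ cos λ, cos φ sin λ, sin φ).
The central angle between the endpoints is δ = arccos(p₁·p₂) ≈ 0.916 rad (52.5°). The total great-circle distance is δ·R ≈ 0.916 × 6371 ≈ 5833 km, so the target fraction is f = 1400/5833 ≈ 0.240.
Interpolate at f ≈ 0.240 with slerp weights a = sin((1−f)δ)/sin δ ≈ 0.808, b = sin(fδ)/sin δ ≈ 0.275.
p = a·p₁ + b·p₂ ≈ (-0.134, 0.760, 0.636); φ = arcsin(p_z) ≈ 39.50°, λ = atan2(p_y, p_x) ≈ 100.02°.

≈ 39°N, 100°E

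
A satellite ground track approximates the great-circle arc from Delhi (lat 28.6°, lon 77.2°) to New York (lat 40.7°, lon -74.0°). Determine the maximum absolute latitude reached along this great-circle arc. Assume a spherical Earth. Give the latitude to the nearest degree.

The great circle lies in the plane with unit normal n̂ = (p₁ × p₂)/|p₁ × p₂|.
Here n̂_z ≈ -0.333; the vertex latitude is φ_max = arccos|n̂_z| ≈ 70.5°.
Check via Clairaut: cos φ_max = |cos φ₁| · sin C = cos(28.6°)·sin(22.3°) ≈ 0.333, again giving ≈ 70.5°.

≈ 71°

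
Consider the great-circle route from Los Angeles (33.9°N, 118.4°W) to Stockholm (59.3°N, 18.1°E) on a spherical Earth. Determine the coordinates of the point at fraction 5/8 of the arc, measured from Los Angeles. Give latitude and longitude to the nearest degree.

≈ 72°N, 54°W

Write both endpoints as unit vectors p₁, p₂ with components (cos φ cos λ, cos φ sin λ, sin φ).
The central angle between the endpoints is δ = arccos(p₁·p₂) ≈ 1.398 rad (80.1°).
Interpolate at f = 5/8 with slerp weights a = sin((1−f)δ)/sin δ ≈ 0.508, b = sin(fδ)/sin δ ≈ 0.778.
p = a·p₁ + b·p₂ ≈ (0.177, -0.248, 0.953); φ = arcsin(p_z) ≈ 72.28°, λ = atan2(p_y, p_x) ≈ -54.41°.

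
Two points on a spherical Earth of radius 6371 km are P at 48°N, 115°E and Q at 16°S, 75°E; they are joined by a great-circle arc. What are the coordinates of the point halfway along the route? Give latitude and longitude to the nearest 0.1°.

The haversine formula gives a central angle δ ≈ 1.279 rad (73.3°) between the endpoints.
Interpolate at f = 1/2 with slerp weights a = sin((1−f)δ)/sin δ ≈ 0.623, b = sin(fδ)/sin δ ≈ 0.623.
p = a·p₁ + b·p₂ ≈ (-0.021, 0.956, 0.291); φ = arcsin(p_z) ≈ 16.94°, λ = atan2(p_y, p_x) ≈ 91.27°.

≈ 16.9°N, 91.3°E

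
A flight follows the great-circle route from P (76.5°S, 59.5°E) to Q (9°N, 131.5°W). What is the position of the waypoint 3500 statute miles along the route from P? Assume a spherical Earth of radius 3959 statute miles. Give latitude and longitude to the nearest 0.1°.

Write both endpoints as unit vectors p₁, p₂ with components (cos φ cos λ, cos φ sin λ, sin φ).
The central angle between the endpoints is δ = arccos(p₁·p₂) ≈ 1.959 rad (112.2°). The total great-circle distance is δ·R ≈ 1.959 × 3959 ≈ 7755 mi, so the target fraction is f = 3500/7755 ≈ 0.451.
Interpolate at f ≈ 0.451 with slerp weights a = sin((1−f)δ)/sin δ ≈ 0.950, b = sin(fδ)/sin δ ≈ 0.835.
p = a·p₁ + b·p₂ ≈ (-0.434, -0.427, -0.793); φ = arcsin(p_z) ≈ -52.49°, λ = atan2(p_y, p_x) ≈ -135.49°.

≈ (52.5°S, 135.5°W)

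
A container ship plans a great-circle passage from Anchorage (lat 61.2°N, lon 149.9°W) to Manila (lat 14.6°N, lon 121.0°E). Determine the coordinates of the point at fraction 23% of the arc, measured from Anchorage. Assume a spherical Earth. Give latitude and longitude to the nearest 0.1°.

Write both endpoints as unit vectors p₁, p₂ with components (cos φ cos λ, cos φ sin λ, sin φ).
The central angle between the endpoints is δ = arccos(p₁·p₂) ≈ 1.341 rad (76.8°).
Interpolate at f = 0.23 with slerp weights a = sin((1−f)δ)/sin δ ≈ 0.882, b = sin(fδ)/sin δ ≈ 0.312.
p = a·p₁ + b·p₂ ≈ (-0.523, 0.046, 0.851); φ = arcsin(p_z) ≈ 58.34°, λ = atan2(p_y, p_x) ≈ 175.02°.

≈ lat 58.3°N, lon 175.0°E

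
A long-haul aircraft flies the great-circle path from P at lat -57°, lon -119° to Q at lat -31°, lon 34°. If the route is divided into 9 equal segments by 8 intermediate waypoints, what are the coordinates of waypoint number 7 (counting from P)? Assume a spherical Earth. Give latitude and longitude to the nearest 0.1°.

Write both endpoints as unit vectors p₁, p₂ with components (cos φ cos λ, cos φ sin λ, sin φ).
The central angle between the endpoints is δ = arccos(p₁·p₂) ≈ 1.555 rad (89.1°).
Interpolate at f = 7/9 with slerp weights a = sin((1−f)δ)/sin δ ≈ 0.339, b = sin(fδ)/sin δ ≈ 0.935.
p = a·p₁ + b·p₂ ≈ (0.575, 0.287, -0.766); φ = arcsin(p_z) ≈ -49.99°, λ = atan2(p_y, p_x) ≈ 26.52°.

≈ lat -50.0°, lon 26.5°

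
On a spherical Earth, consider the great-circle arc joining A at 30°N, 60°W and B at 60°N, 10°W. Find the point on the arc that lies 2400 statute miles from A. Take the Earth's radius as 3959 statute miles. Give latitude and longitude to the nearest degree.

Convert each endpoint to a unit vector on the sphere (x = cos φ cos λ, y = cos φ sin λ, z = sin φ).
The central angle between the endpoints is δ = arccos(p₁·p₂) ≈ 0.779 rad (44.7°). The total great-circle distance is δ·R ≈ 0.779 × 3959 ≈ 3086 mi, so the target fraction is f = 2400/3086 ≈ 0.778.
Interpolate at f ≈ 0.778 with slerp weights a = sin((1−f)δ)/sin δ ≈ 0.245, b = sin(fδ)/sin δ ≈ 0.811.
p = a·p₁ + b·p₂ ≈ (0.505, -0.254, 0.825); φ = arcsin(p_z) ≈ 55.55°, λ = atan2(p_y, p_x) ≈ -26.71°.

≈ 56°N, 27°W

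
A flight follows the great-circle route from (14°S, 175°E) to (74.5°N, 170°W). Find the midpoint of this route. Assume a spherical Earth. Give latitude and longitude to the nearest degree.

≈ (30°N, 178°E)

The haversine formula gives a central angle δ ≈ 1.553 rad (89.0°) between the endpoints.
Interpolate at f = 1/2 with slerp weights a = sin((1−f)δ)/sin δ ≈ 0.701, b = sin(fδ)/sin δ ≈ 0.701.
p = a·p₁ + b·p₂ ≈ (-0.862, 0.027, 0.506); φ = arcsin(p_z) ≈ 30.39°, λ = atan2(p_y, p_x) ≈ 178.22°.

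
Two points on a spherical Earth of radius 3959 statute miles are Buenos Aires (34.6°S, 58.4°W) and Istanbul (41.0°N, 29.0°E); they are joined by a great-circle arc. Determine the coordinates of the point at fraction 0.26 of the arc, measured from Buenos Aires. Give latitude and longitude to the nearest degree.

≈ 15°S, 35°W

Convert each endpoint to a unit vector on the sphere (x = cos φ cos λ, y = cos φ sin λ, z = sin φ).
The central angle between the endpoints is δ = arccos(p₁·p₂) ≈ 1.922 rad (110.1°).
Interpolate at f = 0.26 with slerp weights a = sin((1−f)δ)/sin δ ≈ 1.053, b = sin(fδ)/sin δ ≈ 0.510.
p = a·p₁ + b·p₂ ≈ (0.791, -0.552, -0.263); φ = arcsin(p_z) ≈ -15.27°, λ = atan2(p_y, p_x) ≈ -34.89°.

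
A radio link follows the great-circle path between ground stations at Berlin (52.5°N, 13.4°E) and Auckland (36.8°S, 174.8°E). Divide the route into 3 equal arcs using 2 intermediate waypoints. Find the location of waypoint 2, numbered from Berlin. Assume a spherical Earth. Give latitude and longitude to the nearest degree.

Write both endpoints as unit vectors p₁, p₂ with components (cos φ cos λ, cos φ sin λ, sin φ).
The central angle between the endpoints is δ = arccos(p₁·p₂) ≈ 2.785 rad (159.6°).
Interpolate at f = 2/3 with slerp weights a = sin((1−f)δ)/sin δ ≈ 2.296, b = sin(fδ)/sin δ ≈ 2.751.
p = a·p₁ + b·p₂ ≈ (-0.834, 0.524, 0.174); φ = arcsin(p_z) ≈ 10.00°, λ = atan2(p_y, p_x) ≈ 147.88°.

≈ (10°N, 148°E)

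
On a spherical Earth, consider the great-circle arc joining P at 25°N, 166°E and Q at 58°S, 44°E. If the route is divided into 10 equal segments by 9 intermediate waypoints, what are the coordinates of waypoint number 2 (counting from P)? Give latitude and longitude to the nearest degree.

≈ 3°N, 152°E

The haversine formula gives a central angle δ ≈ 2.231 rad (127.8°) between the endpoints.
Interpolate at f = 2/10 with slerp weights a = sin((1−f)δ)/sin δ ≈ 1.237, b = sin(fδ)/sin δ ≈ 0.546.
p = a·p₁ + b·p₂ ≈ (-0.879, 0.472, 0.060); φ = arcsin(p_z) ≈ 3.42°, λ = atan2(p_y, p_x) ≈ 151.77°.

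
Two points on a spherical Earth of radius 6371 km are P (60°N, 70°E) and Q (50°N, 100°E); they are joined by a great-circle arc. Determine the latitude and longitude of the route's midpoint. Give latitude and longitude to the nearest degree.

≈ (56°N, 87°E)

Convert each endpoint to a unit vector on the sphere (x = cos φ cos λ, y = cos φ sin λ, z = sin φ).
The central angle between the endpoints is δ = arccos(p₁·p₂) ≈ 0.343 rad (19.7°).
Interpolate at f = 1/2 with slerp weights a = sin((1−f)δ)/sin δ ≈ 0.507, b = sin(fδ)/sin δ ≈ 0.507.
p = a·p₁ + b·p₂ ≈ (0.030, 0.560, 0.828); φ = arcsin(p_z) ≈ 55.91°, λ = atan2(p_y, p_x) ≈ 86.92°.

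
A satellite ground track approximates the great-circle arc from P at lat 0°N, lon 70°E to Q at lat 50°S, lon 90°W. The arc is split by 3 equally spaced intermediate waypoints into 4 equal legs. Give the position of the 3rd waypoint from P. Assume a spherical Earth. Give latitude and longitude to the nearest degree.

Write both endpoints as unit vectors p₁, p₂ with components (cos φ cos λ, cos φ sin λ, sin φ).
The central angle between the endpoints is δ = arccos(p₁·p₂) ≈ 2.219 rad (127.2°).
Interpolate at f = 3/4 with slerp weights a = sin((1−f)δ)/sin δ ≈ 0.661, b = sin(fδ)/sin δ ≈ 1.249.
p = a·p₁ + b·p₂ ≈ (0.226, -0.182, -0.957); φ = arcsin(p_z) ≈ -73.13°, λ = atan2(p_y, p_x) ≈ -38.81°.

≈ lat 73°S, lon 39°W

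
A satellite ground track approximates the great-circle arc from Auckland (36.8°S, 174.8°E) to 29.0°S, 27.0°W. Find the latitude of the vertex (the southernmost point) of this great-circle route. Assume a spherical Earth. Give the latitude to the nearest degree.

≈ 74°S

The great circle lies in the plane with unit normal n̂ = (p₁ × p₂)/|p₁ × p₂|.
Here n̂_z ≈ +0.279; the vertex latitude is φ_max = arccos|n̂_z| ≈ 73.8°.
Check via Clairaut: cos φ_max = |cos φ₁| · sin C = cos(36.8°)·sin(159.6°) ≈ 0.279, again giving ≈ 73.8°.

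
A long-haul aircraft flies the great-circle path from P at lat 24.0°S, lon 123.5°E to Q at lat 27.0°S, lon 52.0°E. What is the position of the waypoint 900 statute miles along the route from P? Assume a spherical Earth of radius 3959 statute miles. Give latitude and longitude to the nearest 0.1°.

≈ lat 27.7°S, lon 109.6°E

Write both endpoints as unit vectors p₁, p₂ with components (cos φ cos λ, cos φ sin λ, sin φ).
The central angle between the endpoints is δ = arccos(p₁·p₂) ≈ 1.112 rad (63.7°). The total great-circle distance is δ·R ≈ 1.112 × 3959 ≈ 4402 mi, so the target fraction is f = 900/4402 ≈ 0.204.
Interpolate at f ≈ 0.204 with slerp weights a = sin((1−f)δ)/sin δ ≈ 0.863, b = sin(fδ)/sin δ ≈ 0.251.
p = a·p₁ + b·p₂ ≈ (-0.297, 0.834, -0.465); φ = arcsin(p_z) ≈ -27.72°, λ = atan2(p_y, p_x) ≈ 109.62°.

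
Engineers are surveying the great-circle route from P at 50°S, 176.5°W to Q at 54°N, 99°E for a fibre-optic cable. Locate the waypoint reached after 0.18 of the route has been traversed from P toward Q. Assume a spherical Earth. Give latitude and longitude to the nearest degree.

Convert each endpoint to a unit vector on the sphere (x = cos φ cos λ, y = cos φ sin λ, z = sin φ).
The central angle between the endpoints is δ = arccos(p₁·p₂) ≈ 2.194 rad (125.7°).
Interpolate at f = 0.18 with slerp weights a = sin((1−f)δ)/sin δ ≈ 1.199, b = sin(fδ)/sin δ ≈ 0.474.
p = a·p₁ + b·p₂ ≈ (-0.813, 0.228, -0.536); φ = arcsin(p_z) ≈ -32.38°, λ = atan2(p_y, p_x) ≈ 164.34°.

≈ 32°S, 164°E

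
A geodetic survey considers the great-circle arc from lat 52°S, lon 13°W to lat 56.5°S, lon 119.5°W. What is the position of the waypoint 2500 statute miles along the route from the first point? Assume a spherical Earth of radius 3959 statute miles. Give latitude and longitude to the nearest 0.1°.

≈ lat 66.3°S, lon 82.8°W

Write both endpoints as unit vectors p₁, p₂ with components (cos φ cos λ, cos φ sin λ, sin φ).
The central angle between the endpoints is δ = arccos(p₁·p₂) ≈ 0.976 rad (55.9°). The total great-circle distance is δ·R ≈ 0.976 × 3959 ≈ 3863 mi, so the target fraction is f = 2500/3863 ≈ 0.647.
Interpolate at f ≈ 0.647 with slerp weights a = sin((1−f)δ)/sin δ ≈ 0.408, b = sin(fδ)/sin δ ≈ 0.713.
p = a·p₁ + b·p₂ ≈ (0.051, -0.399, -0.916); φ = arcsin(p_z) ≈ -66.29°, λ = atan2(p_y, p_x) ≈ -82.76°.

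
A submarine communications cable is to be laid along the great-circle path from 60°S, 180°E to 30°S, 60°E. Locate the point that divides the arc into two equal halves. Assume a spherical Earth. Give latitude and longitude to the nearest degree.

≈ 61°S, 95°E

The haversine formula gives a central angle δ ≈ 1.353 rad (77.5°) between the endpoints.
Interpolate at f = 1/2 with slerp weights a = sin((1−f)δ)/sin δ ≈ 0.641, b = sin(fδ)/sin δ ≈ 0.641.
p = a·p₁ + b·p₂ ≈ (-0.043, 0.481, -0.876); φ = arcsin(p_z) ≈ -61.14°, λ = atan2(p_y, p_x) ≈ 95.10°.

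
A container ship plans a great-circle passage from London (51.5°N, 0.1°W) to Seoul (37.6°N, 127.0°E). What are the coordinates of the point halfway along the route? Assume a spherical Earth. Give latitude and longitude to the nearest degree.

≈ (65°N, 77°E)

Write both endpoints as unit vectors p₁, p₂ with components (cos φ cos λ, cos φ sin λ, sin φ).
The central angle between the endpoints is δ = arccos(p₁·p₂) ≈ 1.390 rad (79.6°).
Interpolate at f = 1/2 with slerp weights a = sin((1−f)δ)/sin δ ≈ 0.651, b = sin(fδ)/sin δ ≈ 0.651.
p = a·p₁ + b·p₂ ≈ (0.095, 0.411, 0.907); φ = arcsin(p_z) ≈ 65.04°, λ = atan2(p_y, p_x) ≈ 77.01°.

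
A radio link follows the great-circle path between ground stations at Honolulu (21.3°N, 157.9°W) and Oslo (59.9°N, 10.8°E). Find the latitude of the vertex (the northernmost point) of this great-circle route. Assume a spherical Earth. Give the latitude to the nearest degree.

The great circle lies in the plane with unit normal n̂ = (p₁ × p₂)/|p₁ × p₂|.
Here n̂_z ≈ +0.093; the vertex latitude is φ_max = arccos|n̂_z| ≈ 84.7°.
Check via Clairaut: cos φ_max = |cos φ₁| · sin C = cos(21.3°)·sin(5.7°) ≈ 0.093, again giving ≈ 84.7°.

≈ 85°N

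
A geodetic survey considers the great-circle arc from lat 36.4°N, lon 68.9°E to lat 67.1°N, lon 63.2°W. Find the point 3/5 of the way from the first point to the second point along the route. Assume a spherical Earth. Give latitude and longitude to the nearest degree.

From cos δ = sin φ₁ sin φ₂ + cos φ₁ cos φ₂ cos Δλ, the central angle is δ ≈ 1.227 rad (70.3°).
Interpolate at f = 3/5 with slerp weights a = sin((1−f)δ)/sin δ ≈ 0.501, b = sin(fδ)/sin δ ≈ 0.713.
p = a·p₁ + b·p₂ ≈ (0.270, 0.128, 0.954); φ = arcsin(p_z) ≈ 72.60°, λ = atan2(p_y, p_x) ≈ 25.39°.

≈ lat 73°N, lon 25°E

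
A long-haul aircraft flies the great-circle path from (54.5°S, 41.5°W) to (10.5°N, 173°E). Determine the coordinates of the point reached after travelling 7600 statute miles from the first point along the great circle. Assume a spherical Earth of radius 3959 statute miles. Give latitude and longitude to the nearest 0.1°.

≈ (6.1°S, 179.4°W)

The haversine formula gives a central angle δ ≈ 2.238 rad (128.2°) between the endpoints. The total great-circle distance is δ·R ≈ 2.238 × 3959 ≈ 8861 mi, so the target fraction is f = 7600/8861 ≈ 0.858.
Interpolate at f ≈ 0.858 with slerp weights a = sin((1−f)δ)/sin δ ≈ 0.399, b = sin(fδ)/sin δ ≈ 1.196.
p = a·p₁ + b·p₂ ≈ (-0.994, -0.010, -0.107); φ = arcsin(p_z) ≈ -6.11°, λ = atan2(p_y, p_x) ≈ -179.42°.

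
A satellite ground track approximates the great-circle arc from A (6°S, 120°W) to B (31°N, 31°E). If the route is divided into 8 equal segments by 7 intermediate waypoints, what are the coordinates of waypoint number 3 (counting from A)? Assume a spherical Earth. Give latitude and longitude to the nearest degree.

Write both endpoints as unit vectors p₁, p₂ with components (cos φ cos λ, cos φ sin λ, sin φ).
The central angle between the endpoints is δ = arccos(p₁·p₂) ≈ 2.497 rad (143.1°).
Interpolate at f = 3/8 with slerp weights a = sin((1−f)δ)/sin δ ≈ 1.664, b = sin(fδ)/sin δ ≈ 1.341.
p = a·p₁ + b·p₂ ≈ (0.157, -0.842, 0.517); φ = arcsin(p_z) ≈ 31.10°, λ = atan2(p_y, p_x) ≈ -79.41°.

≈ (31°N, 79°W)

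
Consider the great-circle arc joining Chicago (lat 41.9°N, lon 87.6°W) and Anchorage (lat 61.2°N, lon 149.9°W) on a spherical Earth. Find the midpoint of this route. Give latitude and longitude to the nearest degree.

≈ lat 56°N, lon 111°W

Write both endpoints as unit vectors p₁, p₂ with components (cos φ cos λ, cos φ sin λ, sin φ).
The central angle between the endpoints is δ = arccos(p₁·p₂) ≈ 0.720 rad (41.2°).
Interpolate at f = 1/2 with slerp weights a = sin((1−f)δ)/sin δ ≈ 0.534, b = sin(fδ)/sin δ ≈ 0.534.
p = a·p₁ + b·p₂ ≈ (-0.206, -0.526, 0.825); φ = arcsin(p_z) ≈ 55.58°, λ = atan2(p_y, p_x) ≈ -111.37°.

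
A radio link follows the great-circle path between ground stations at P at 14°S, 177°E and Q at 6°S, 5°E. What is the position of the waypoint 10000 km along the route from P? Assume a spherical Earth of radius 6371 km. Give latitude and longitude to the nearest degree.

≈ 64°S, 56°E

The haversine formula gives a central angle δ ≈ 2.766 rad (158.5°) between the endpoints. The total great-circle distance is δ·R ≈ 2.766 × 6371 ≈ 17622 km, so the target fraction is f = 10000/17622 ≈ 0.567.
Interpolate at f ≈ 0.567 with slerp weights a = sin((1−f)δ)/sin δ ≈ 2.537, b = sin(fδ)/sin δ ≈ 2.726.
p = a·p₁ + b·p₂ ≈ (0.242, 0.365, -0.899); φ = arcsin(p_z) ≈ -64.01°, λ = atan2(p_y, p_x) ≈ 56.43°.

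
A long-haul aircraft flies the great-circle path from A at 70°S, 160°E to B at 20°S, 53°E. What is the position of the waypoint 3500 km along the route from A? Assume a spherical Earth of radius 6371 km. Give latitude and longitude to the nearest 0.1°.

≈ 60.5°S, 82.0°E

Write both endpoints as unit vectors p₁, p₂ with components (cos φ cos λ, cos φ sin λ, sin φ).
The central angle between the endpoints is δ = arccos(p₁·p₂) ≈ 1.341 rad (76.9°). The total great-circle distance is δ·R ≈ 1.341 × 6371 ≈ 8546 km, so the target fraction is f = 3500/8546 ≈ 0.410.
Interpolate at f ≈ 0.410 with slerp weights a = sin((1−f)δ)/sin δ ≈ 0.731, b = sin(fδ)/sin δ ≈ 0.536.
p = a·p₁ + b·p₂ ≈ (0.068, 0.488, -0.870); φ = arcsin(p_z) ≈ -60.48°, λ = atan2(p_y, p_x) ≈ 82.03°.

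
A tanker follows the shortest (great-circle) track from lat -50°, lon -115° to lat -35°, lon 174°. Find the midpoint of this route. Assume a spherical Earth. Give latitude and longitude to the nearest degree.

From cos δ = sin φ₁ sin φ₂ + cos φ₁ cos φ₂ cos Δλ, the central angle is δ ≈ 0.914 rad (52.4°).
Interpolate at f = 1/2 with slerp weights a = sin((1−f)δ)/sin δ ≈ 0.557, b = sin(fδ)/sin δ ≈ 0.557.
p = a·p₁ + b·p₂ ≈ (-0.605, -0.277, -0.746); φ = arcsin(p_z) ≈ -48.28°, λ = atan2(p_y, p_x) ≈ -155.42°.

≈ lat -48°, lon -155°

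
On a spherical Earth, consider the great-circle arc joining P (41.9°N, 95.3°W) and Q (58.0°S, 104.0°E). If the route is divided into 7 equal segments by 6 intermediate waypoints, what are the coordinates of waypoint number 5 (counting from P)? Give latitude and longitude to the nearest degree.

The haversine formula gives a central angle δ ≈ 2.789 rad (159.8°) between the endpoints.
Interpolate at f = 5/7 with slerp weights a = sin((1−f)δ)/sin δ ≈ 2.073, b = sin(fδ)/sin δ ≈ 2.645.
p = a·p₁ + b·p₂ ≈ (-0.482, -0.177, -0.858); φ = arcsin(p_z) ≈ -59.14°, λ = atan2(p_y, p_x) ≈ -159.86°.

≈ (59°S, 160°W)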